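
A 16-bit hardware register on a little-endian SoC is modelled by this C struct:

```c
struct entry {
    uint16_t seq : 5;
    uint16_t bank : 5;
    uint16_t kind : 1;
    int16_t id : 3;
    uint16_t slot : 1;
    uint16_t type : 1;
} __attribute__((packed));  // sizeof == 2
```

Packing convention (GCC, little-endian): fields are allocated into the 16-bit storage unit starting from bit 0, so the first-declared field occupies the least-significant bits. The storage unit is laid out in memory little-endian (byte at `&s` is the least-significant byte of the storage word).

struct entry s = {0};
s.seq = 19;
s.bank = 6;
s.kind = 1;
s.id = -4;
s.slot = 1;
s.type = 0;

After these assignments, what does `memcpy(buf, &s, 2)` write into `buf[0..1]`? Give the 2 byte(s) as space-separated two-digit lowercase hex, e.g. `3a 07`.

seq (5b) val=19 bits=0x13 at bit 0: 0x0013
bank (5b) val=6 bits=0x6 at bit 5: 0x00d3
kind (1b) val=1 bits=0x1 at bit 10: 0x04d3
id (3b) val=-4 bits=0x4 at bit 11: 0x24d3
slot (1b) val=1 bits=0x1 at bit 14: 0x64d3
type (1b) val=0 bits=0x0 at bit 15: 0x64d3
word = 0x64d3 → little-endian bytes:
  [0]=0xd3  [1]=0x64

d3 64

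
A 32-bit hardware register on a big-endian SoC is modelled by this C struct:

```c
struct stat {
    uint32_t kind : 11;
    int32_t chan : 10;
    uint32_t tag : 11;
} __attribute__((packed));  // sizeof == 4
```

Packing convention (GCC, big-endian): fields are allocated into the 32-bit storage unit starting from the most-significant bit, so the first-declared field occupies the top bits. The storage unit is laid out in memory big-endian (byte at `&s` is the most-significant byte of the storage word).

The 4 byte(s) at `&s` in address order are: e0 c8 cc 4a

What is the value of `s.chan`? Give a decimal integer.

[0]=0xe0 [1]=0xc8 [2]=0xcc [3]=0x4a (big-endian) → word 0xe0c8cc4a
kind:11 @ bit 21 → (0xe0c8cc4a>>21)&0x7ff = 0x706
chan:10 @ bit 11 → (0xe0c8cc4a>>11)&0x3ff = 0x119  ←
tag:11 @ bit 0 → (0xe0c8cc4a>>0)&0x7ff = 0x44a
chan signed 10b, MSB=0: value = 281

281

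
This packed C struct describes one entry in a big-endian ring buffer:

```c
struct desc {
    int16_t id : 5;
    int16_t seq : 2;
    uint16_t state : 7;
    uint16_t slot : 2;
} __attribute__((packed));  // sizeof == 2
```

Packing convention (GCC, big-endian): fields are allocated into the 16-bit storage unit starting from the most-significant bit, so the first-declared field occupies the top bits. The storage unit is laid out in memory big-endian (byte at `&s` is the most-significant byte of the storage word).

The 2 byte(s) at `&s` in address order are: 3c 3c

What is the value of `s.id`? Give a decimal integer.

7

[0]=0x3c [1]=0x3c (big-endian) → word 0x3c3c
id [11+:5] = (word>>11) & 0x1f = 7  ←
seq [9+:2] = (word>>9) & 0x3 = 2
state [2+:7] = (word>>2) & 0x7f = 15
slot [0+:2] = (word>>0) & 0x3 = 0
id signed 5b, MSB=0: value = 7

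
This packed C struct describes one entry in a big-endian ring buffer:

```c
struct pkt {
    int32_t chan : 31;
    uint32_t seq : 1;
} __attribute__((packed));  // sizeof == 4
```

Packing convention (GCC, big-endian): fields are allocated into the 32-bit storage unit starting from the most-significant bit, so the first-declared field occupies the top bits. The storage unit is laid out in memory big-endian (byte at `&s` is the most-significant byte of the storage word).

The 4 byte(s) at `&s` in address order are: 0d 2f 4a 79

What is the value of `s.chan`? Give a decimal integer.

110601532

[0]=0x0d [1]=0x2f [2]=0x4a [3]=0x79 (big-endian) → word 0x0d2f4a79
chan:31 @ bit 1 → (0x0d2f4a79>>1)&0x7fffffff = 0x697a53c  ←
seq:1 @ bit 0 → (0x0d2f4a79>>0)&0x1 = 0x1
chan signed 31b, MSB=0: value = 110601532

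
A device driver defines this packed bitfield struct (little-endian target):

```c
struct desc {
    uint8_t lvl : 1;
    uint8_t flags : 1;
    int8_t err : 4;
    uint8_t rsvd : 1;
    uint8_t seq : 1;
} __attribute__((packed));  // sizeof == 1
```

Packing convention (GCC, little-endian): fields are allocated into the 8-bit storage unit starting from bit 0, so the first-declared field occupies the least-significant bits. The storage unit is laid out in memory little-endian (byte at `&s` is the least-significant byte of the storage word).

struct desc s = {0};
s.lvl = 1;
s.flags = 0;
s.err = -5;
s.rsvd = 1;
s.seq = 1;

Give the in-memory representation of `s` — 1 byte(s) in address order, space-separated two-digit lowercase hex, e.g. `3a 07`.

ed

lvl:1 = 1 → 0x1 << 0 → word 0x01
flags:1 = 0 → 0x0 << 1 → word 0x01
err:4 = -5 → 0xb << 2 → word 0x2d
rsvd:1 = 1 → 0x1 << 6 → word 0x6d
seq:1 = 1 → 0x1 << 7 → word 0xed
word = 0xed → little-endian bytes:
  [0]=0xed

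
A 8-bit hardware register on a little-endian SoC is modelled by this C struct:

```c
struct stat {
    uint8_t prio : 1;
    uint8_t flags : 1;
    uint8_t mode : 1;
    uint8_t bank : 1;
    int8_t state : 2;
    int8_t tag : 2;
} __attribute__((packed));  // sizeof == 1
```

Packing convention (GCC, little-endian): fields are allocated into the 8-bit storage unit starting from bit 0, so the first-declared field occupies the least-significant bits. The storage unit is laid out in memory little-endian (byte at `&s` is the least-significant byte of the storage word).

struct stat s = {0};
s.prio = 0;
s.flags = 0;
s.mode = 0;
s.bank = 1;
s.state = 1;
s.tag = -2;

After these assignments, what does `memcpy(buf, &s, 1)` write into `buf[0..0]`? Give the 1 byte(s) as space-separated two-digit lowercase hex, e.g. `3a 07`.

98

[0+:1] prio=0 & 0x1 = 0x0; word=0x00
[1+:1] flags=0 & 0x1 = 0x0; word=0x00
[2+:1] mode=0 & 0x1 = 0x0; word=0x00
[3+:1] bank=1 & 0x1 = 0x1; word=0x08
[4+:2] state=1 & 0x3 = 0x1; word=0x18
[6+:2] tag=-2 & 0x3 = 0x2; word=0x98
word = 0x98 → little-endian bytes:
  [0]=0x98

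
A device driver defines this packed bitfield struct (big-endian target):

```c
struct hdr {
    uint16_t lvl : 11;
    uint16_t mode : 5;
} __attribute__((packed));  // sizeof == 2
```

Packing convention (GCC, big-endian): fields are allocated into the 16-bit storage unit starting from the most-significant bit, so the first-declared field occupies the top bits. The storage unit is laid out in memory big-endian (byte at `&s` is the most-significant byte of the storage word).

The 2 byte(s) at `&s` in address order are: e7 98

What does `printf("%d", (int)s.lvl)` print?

[0]=0xe7 [1]=0x98 (big-endian) → word 0xe798
lvl:11 @ bit 5 → (0xe798>>5)&0x7ff = 0x73c  ←
mode:5 @ bit 0 → (0xe798>>0)&0x1f = 0x18

1852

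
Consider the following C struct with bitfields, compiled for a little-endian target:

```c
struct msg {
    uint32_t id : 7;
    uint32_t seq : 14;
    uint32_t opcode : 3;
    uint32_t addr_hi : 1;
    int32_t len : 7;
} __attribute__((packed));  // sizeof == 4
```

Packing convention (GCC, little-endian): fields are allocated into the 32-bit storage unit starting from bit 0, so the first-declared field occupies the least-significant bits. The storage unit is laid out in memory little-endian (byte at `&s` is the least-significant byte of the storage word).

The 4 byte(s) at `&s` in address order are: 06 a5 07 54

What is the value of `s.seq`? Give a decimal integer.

3914

[0]=0x06 [1]=0xa5 [2]=0x07 [3]=0x54 (little-endian) → word 0x5407a506
id:7 @ bit 0 → (0x5407a506>>0)&0x7f = 0x6
seq:14 @ bit 7 → (0x5407a506>>7)&0x3fff = 0xf4a  ←
opcode:3 @ bit 21 → (0x5407a506>>21)&0x7 = 0x0
addr_hi:1 @ bit 24 → (0x5407a506>>24)&0x1 = 0x0
len:7 @ bit 25 → (0x5407a506>>25)&0x7f = 0x2a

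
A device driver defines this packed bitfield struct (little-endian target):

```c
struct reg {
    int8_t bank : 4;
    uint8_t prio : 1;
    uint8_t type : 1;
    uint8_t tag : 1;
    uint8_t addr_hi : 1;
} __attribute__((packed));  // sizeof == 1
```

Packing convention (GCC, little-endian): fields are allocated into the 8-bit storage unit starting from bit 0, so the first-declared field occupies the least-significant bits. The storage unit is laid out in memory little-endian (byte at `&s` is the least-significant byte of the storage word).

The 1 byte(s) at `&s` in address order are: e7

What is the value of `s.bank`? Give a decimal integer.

[0]=0xe7 (little-endian) → word 0xe7
bank [0+:4] = (word>>0) & 0xf = 7  ←
prio [4+:1] = (word>>4) & 0x1 = 0
type [5+:1] = (word>>5) & 0x1 = 1
tag [6+:1] = (word>>6) & 0x1 = 1
addr_hi [7+:1] = (word>>7) & 0x1 = 1
bank signed 4b, MSB=0: value = 7

7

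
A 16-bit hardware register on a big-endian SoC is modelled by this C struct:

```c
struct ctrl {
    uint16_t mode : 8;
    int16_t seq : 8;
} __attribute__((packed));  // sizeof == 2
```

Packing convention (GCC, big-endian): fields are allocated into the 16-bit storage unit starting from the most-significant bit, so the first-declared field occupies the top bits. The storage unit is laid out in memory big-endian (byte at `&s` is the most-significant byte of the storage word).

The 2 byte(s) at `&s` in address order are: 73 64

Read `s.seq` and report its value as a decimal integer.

[0]=0x73 [1]=0x64 (big-endian) → word 0x7364
mode [8+:8] = (word>>8) & 0xff = 115
seq [0+:8] = (word>>0) & 0xff = 100  ←
seq signed 8b, MSB=0: value = 100

100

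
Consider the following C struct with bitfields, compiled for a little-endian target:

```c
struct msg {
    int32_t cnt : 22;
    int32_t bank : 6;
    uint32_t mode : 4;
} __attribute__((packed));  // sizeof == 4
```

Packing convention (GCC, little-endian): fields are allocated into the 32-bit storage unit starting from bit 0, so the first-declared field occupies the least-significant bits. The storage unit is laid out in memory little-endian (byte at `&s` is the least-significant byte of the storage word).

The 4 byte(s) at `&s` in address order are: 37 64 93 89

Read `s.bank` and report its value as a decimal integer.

[0]=0x37 [1]=0x64 [2]=0x93 [3]=0x89 (little-endian) → word 0x89936437
cnt [0+:22] = (word>>0) & 0x3fffff = 1270839
bank [22+:6] = (word>>22) & 0x3f = 38  ←
mode [28+:4] = (word>>28) & 0xf = 8
bank signed 6b, MSB=1: 38 - 64 = -26

-26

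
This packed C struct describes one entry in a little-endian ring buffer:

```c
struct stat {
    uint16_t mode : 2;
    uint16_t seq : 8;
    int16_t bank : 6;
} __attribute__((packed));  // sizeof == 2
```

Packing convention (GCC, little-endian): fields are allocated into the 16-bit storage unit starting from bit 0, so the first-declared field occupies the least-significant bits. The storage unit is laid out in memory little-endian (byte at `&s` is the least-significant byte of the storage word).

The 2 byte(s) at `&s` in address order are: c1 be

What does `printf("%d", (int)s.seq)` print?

176

[0]=0xc1 [1]=0xbe (little-endian) → word 0xbec1
mode:2 @ bit 0 → (0xbec1>>0)&0x3 = 0x1
seq:8 @ bit 2 → (0xbec1>>2)&0xff = 0xb0  ←
bank:6 @ bit 10 → (0xbec1>>10)&0x3f = 0x2f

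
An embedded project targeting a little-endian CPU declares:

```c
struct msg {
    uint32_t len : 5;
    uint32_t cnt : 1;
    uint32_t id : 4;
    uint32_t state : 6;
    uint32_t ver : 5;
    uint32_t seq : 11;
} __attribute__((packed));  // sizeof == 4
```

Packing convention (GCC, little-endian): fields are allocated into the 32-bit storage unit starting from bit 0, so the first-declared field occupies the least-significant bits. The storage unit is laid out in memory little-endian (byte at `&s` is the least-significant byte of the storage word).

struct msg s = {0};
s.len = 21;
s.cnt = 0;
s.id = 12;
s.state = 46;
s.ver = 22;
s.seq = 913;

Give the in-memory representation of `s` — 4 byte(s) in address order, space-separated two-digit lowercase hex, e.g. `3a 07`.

len:5 = 21 → 0x15 << 0 → word 0x00000015
cnt:1 = 0 → 0x0 << 5 → word 0x00000015
id:4 = 12 → 0xc << 6 → word 0x00000315
state:6 = 46 → 0x2e << 10 → word 0x0000bb15
ver:5 = 22 → 0x16 << 16 → word 0x0016bb15
seq:11 = 913 → 0x391 << 21 → word 0x7236bb15
word = 0x7236bb15 → little-endian bytes:
  [0]=0x15  [1]=0xbb  [2]=0x36  [3]=0x72

15 bb 36 72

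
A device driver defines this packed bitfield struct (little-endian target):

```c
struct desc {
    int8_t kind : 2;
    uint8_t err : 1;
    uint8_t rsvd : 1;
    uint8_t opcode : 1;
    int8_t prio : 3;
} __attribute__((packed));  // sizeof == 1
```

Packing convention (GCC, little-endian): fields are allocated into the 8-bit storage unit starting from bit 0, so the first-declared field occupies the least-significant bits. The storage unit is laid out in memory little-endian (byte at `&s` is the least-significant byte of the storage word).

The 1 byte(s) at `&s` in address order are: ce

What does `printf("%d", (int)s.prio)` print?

-2

[0]=0xce (little-endian) → word 0xce
kind:2 @ bit 0 → (0xce>>0)&0x3 = 0x2
err:1 @ bit 2 → (0xce>>2)&0x1 = 0x1
rsvd:1 @ bit 3 → (0xce>>3)&0x1 = 0x1
opcode:1 @ bit 4 → (0xce>>4)&0x1 = 0x0
prio:3 @ bit 5 → (0xce>>5)&0x7 = 0x6  ←
prio signed 3b, MSB=1: 6 - 8 = -2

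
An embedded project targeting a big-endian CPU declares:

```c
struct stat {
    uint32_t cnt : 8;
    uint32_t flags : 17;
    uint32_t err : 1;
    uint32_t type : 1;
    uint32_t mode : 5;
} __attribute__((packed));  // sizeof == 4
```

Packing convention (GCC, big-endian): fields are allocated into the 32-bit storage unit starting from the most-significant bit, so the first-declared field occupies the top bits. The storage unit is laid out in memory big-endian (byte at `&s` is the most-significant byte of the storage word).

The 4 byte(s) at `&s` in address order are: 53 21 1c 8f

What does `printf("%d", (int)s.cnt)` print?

[0]=0x53 [1]=0x21 [2]=0x1c [3]=0x8f (big-endian) → word 0x53211c8f
cnt [24+:8] = (word>>24) & 0xff = 83  ←
flags [7+:17] = (word>>7) & 0x1ffff = 16953
err [6+:1] = (word>>6) & 0x1 = 0
type [5+:1] = (word>>5) & 0x1 = 0
mode [0+:5] = (word>>0) & 0x1f = 15

83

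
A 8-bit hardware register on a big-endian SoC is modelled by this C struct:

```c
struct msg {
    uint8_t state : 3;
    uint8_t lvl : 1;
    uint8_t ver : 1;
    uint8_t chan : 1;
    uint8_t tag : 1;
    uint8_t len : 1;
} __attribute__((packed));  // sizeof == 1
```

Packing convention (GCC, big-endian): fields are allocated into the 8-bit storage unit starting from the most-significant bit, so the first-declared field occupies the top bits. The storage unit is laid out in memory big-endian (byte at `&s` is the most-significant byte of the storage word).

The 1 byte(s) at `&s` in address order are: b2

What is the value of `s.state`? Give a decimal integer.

5

[0]=0xb2 (big-endian) → word 0xb2
state:3 @ bit 5 → (0xb2>>5)&0x7 = 0x5  ←
lvl:1 @ bit 4 → (0xb2>>4)&0x1 = 0x1
ver:1 @ bit 3 → (0xb2>>3)&0x1 = 0x0
chan:1 @ bit 2 → (0xb2>>2)&0x1 = 0x0
tag:1 @ bit 1 → (0xb2>>1)&0x1 = 0x1
len:1 @ bit 0 → (0xb2>>0)&0x1 = 0x0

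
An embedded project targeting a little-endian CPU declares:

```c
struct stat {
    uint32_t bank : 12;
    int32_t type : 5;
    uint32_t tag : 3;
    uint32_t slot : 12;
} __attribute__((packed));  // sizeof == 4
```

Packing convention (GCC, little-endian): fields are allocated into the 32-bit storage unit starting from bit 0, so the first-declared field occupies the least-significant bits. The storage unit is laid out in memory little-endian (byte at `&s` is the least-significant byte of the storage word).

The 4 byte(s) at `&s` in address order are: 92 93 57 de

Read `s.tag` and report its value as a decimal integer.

3

[0]=0x92 [1]=0x93 [2]=0x57 [3]=0xde (little-endian) → word 0xde579392
bank:12 @ bit 0 → (0xde579392>>0)&0xfff = 0x392
type:5 @ bit 12 → (0xde579392>>12)&0x1f = 0x19
tag:3 @ bit 17 → (0xde579392>>17)&0x7 = 0x3  ←
slot:12 @ bit 20 → (0xde579392>>20)&0xfff = 0xde5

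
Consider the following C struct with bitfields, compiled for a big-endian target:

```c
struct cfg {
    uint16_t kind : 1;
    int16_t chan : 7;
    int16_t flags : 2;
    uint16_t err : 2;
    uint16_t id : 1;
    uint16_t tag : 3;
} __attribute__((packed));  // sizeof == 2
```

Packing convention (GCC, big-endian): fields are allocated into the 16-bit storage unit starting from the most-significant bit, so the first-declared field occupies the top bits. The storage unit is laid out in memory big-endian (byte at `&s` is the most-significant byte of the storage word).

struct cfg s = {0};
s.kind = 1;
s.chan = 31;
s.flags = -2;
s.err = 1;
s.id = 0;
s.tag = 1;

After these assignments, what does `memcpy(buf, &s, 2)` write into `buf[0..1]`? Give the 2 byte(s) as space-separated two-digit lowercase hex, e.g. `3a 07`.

[15+:1] kind=1 & 0x1 = 0x1; word=0x8000
[8+:7] chan=31 & 0x7f = 0x1f; word=0x9f00
[6+:2] flags=-2 & 0x3 = 0x2; word=0x9f80
[4+:2] err=1 & 0x3 = 0x1; word=0x9f90
[3+:1] id=0 & 0x1 = 0x0; word=0x9f90
[0+:3] tag=1 & 0x7 = 0x1; word=0x9f91
word = 0x9f91 → big-endian bytes:
  [0]=0x9f  [1]=0x91

9f 91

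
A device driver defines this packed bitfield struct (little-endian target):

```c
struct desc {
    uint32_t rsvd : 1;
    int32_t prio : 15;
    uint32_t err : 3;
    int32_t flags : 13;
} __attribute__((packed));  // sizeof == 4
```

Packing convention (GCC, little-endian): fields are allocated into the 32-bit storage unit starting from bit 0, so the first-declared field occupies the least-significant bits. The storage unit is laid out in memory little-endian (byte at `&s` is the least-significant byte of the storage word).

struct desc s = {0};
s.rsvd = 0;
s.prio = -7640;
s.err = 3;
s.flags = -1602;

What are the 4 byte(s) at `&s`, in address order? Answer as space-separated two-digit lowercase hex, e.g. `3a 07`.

[0+:1] rsvd=0 & 0x1 = 0x0; word=0x00000000
[1+:15] prio=-7640 & 0x7fff = 0x6228; word=0x0000c450
[16+:3] err=3 & 0x7 = 0x3; word=0x0003c450
[19+:13] flags=-1602 & 0x1fff = 0x19be; word=0xcdf3c450
word = 0xcdf3c450 → little-endian bytes:
  [0]=0x50  [1]=0xc4  [2]=0xf3  [3]=0xcd

50 c4 f3 cd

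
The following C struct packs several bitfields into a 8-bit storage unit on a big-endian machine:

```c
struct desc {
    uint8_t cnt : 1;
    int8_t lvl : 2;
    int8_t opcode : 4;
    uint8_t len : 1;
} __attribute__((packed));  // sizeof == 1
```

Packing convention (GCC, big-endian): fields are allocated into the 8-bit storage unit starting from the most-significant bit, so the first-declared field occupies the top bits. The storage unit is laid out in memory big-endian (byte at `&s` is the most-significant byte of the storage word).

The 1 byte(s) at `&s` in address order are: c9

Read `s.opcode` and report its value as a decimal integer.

4

[0]=0xc9 (big-endian) → word 0xc9
cnt [7+:1] = (word>>7) & 0x1 = 1
lvl [5+:2] = (word>>5) & 0x3 = 2
opcode [1+:4] = (word>>1) & 0xf = 4  ←
len [0+:1] = (word>>0) & 0x1 = 1
opcode signed 4b, MSB=0: value = 4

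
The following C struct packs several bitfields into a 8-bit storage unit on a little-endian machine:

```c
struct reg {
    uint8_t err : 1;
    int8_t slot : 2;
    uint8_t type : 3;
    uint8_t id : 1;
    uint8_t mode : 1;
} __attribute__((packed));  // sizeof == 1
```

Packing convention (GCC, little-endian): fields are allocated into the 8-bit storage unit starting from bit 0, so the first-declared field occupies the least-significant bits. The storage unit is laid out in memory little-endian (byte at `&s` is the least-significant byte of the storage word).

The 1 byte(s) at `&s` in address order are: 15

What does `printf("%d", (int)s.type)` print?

[0]=0x15 (little-endian) → word 0x15
err:1 @ bit 0 → (0x15>>0)&0x1 = 0x1
slot:2 @ bit 1 → (0x15>>1)&0x3 = 0x2
type:3 @ bit 3 → (0x15>>3)&0x7 = 0x2  ←
id:1 @ bit 6 → (0x15>>6)&0x1 = 0x0
mode:1 @ bit 7 → (0x15>>7)&0x1 = 0x0

2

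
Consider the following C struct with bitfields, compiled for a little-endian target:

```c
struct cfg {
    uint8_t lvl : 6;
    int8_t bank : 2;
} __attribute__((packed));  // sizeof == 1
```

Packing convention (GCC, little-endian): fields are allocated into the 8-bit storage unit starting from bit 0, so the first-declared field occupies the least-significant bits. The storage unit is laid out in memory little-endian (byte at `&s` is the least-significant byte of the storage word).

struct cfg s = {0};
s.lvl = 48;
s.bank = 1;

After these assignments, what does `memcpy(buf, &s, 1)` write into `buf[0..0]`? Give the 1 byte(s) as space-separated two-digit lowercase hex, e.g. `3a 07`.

70

lvl (6b) val=48 bits=0x30 at bit 0: 0x30
bank (2b) val=1 bits=0x1 at bit 6: 0x70
word = 0x70 → little-endian bytes:
  [0]=0x70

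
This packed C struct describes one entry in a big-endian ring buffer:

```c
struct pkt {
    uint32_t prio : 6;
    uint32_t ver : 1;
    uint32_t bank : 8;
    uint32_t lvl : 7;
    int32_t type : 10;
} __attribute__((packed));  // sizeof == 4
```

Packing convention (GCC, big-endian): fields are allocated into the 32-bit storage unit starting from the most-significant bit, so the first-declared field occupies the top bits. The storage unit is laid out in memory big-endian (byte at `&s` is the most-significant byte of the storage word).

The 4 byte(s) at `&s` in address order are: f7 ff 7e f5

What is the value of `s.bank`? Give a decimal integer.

[0]=0xf7 [1]=0xff [2]=0x7e [3]=0xf5 (big-endian) → word 0xf7ff7ef5
prio:6 @ bit 26 → (0xf7ff7ef5>>26)&0x3f = 0x3d
ver:1 @ bit 25 → (0xf7ff7ef5>>25)&0x1 = 0x1
bank:8 @ bit 17 → (0xf7ff7ef5>>17)&0xff = 0xff  ←
lvl:7 @ bit 10 → (0xf7ff7ef5>>10)&0x7f = 0x5f
type:10 @ bit 0 → (0xf7ff7ef5>>0)&0x3ff = 0x2f5

255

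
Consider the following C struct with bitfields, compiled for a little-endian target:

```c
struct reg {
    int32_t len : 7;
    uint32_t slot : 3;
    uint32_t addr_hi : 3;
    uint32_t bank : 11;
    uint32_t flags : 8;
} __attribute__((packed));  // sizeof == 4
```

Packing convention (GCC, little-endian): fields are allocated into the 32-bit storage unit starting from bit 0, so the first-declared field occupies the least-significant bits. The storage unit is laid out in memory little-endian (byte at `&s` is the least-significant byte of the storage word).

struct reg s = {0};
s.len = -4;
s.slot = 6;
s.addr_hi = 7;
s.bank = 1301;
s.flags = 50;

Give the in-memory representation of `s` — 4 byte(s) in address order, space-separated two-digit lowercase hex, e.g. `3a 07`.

7c bf a2 32

len (7b) val=-4 bits=0x7c at bit 0: 0x0000007c
slot (3b) val=6 bits=0x6 at bit 7: 0x0000037c
addr_hi (3b) val=7 bits=0x7 at bit 10: 0x00001f7c
bank (11b) val=1301 bits=0x515 at bit 13: 0x00a2bf7c
flags (8b) val=50 bits=0x32 at bit 24: 0x32a2bf7c
word = 0x32a2bf7c → little-endian bytes:
  [0]=0x7c  [1]=0xbf  [2]=0xa2  [3]=0x32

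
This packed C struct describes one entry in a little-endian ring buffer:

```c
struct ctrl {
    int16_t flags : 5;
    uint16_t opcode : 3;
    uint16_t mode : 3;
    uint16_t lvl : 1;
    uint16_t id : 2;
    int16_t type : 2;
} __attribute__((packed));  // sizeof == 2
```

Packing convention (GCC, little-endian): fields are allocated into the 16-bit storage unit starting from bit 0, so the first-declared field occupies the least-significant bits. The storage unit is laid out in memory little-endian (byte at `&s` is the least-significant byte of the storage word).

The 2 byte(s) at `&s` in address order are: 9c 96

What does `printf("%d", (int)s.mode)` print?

[0]=0x9c [1]=0x96 (little-endian) → word 0x969c
flags:5 @ bit 0 → (0x969c>>0)&0x1f = 0x1c
opcode:3 @ bit 5 → (0x969c>>5)&0x7 = 0x4
mode:3 @ bit 8 → (0x969c>>8)&0x7 = 0x6  ←
lvl:1 @ bit 11 → (0x969c>>11)&0x1 = 0x0
id:2 @ bit 12 → (0x969c>>12)&0x3 = 0x1
type:2 @ bit 14 → (0x969c>>14)&0x3 = 0x2

6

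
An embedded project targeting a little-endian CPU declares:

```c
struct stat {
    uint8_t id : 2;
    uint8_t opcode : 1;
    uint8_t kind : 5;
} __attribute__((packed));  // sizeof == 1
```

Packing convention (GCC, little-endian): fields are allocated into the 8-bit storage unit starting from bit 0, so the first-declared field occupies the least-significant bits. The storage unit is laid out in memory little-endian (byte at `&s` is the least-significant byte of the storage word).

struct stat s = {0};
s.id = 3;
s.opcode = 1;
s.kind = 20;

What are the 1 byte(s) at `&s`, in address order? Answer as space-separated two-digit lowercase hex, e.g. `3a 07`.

id (2b) val=3 bits=0x3 at bit 0: 0x03
opcode (1b) val=1 bits=0x1 at bit 2: 0x07
kind (5b) val=20 bits=0x14 at bit 3: 0xa7
word = 0xa7 → little-endian bytes:
  [0]=0xa7

a7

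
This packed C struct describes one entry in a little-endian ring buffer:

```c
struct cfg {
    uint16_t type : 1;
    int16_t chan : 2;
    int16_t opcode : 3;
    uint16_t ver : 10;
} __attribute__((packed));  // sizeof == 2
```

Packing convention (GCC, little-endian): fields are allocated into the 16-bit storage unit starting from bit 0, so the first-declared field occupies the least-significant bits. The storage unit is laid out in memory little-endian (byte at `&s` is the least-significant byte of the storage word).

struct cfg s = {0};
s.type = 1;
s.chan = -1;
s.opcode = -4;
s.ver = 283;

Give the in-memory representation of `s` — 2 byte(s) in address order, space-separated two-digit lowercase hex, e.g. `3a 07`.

e7 46

type (1b) val=1 bits=0x1 at bit 0: 0x0001
chan (2b) val=-1 bits=0x3 at bit 1: 0x0007
opcode (3b) val=-4 bits=0x4 at bit 3: 0x0027
ver (10b) val=283 bits=0x11b at bit 6: 0x46e7
word = 0x46e7 → little-endian bytes:
  [0]=0xe7  [1]=0x46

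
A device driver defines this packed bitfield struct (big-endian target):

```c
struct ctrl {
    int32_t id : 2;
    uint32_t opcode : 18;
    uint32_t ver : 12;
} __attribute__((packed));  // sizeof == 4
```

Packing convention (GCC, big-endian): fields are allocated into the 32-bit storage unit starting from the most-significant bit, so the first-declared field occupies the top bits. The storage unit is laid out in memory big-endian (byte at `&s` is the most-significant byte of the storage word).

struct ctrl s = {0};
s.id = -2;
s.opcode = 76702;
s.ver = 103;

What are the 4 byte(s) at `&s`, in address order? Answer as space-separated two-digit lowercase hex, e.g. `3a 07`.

92 b9 e0 67

id:2 = -2 → 0x2 << 30 → word 0x80000000
opcode:18 = 76702 → 0x12b9e << 12 → word 0x92b9e000
ver:12 = 103 → 0x67 << 0 → word 0x92b9e067
word = 0x92b9e067 → big-endian bytes:
  [0]=0x92  [1]=0xb9  [2]=0xe0  [3]=0x67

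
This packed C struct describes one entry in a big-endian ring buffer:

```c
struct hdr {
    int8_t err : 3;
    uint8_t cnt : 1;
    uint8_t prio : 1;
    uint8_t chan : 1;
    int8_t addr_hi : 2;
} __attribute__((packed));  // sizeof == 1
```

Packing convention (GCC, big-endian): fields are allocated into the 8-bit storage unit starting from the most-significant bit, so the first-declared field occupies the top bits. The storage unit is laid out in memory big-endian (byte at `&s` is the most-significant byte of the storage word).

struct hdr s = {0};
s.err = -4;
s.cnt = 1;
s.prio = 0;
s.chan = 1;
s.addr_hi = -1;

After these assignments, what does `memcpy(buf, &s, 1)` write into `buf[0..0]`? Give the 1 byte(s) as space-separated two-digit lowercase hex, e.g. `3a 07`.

err:3 = -4 → 0x4 << 5 → word 0x80
cnt:1 = 1 → 0x1 << 4 → word 0x90
prio:1 = 0 → 0x0 << 3 → word 0x90
chan:1 = 1 → 0x1 << 2 → word 0x94
addr_hi:2 = -1 → 0x3 << 0 → word 0x97
word = 0x97 → big-endian bytes:
  [0]=0x97

97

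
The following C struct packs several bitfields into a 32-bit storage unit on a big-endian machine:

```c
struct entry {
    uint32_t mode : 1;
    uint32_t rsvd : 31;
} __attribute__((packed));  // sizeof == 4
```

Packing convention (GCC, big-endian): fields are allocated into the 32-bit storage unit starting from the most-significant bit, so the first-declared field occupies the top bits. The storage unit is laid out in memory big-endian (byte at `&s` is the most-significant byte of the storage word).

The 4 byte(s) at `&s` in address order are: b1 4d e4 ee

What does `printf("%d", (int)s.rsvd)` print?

[0]=0xb1 [1]=0x4d [2]=0xe4 [3]=0xee (big-endian) → word 0xb14de4ee
mode [31+:1] = (word>>31) & 0x1 = 1
rsvd [0+:31] = (word>>0) & 0x7fffffff = 827188462  ←

827188462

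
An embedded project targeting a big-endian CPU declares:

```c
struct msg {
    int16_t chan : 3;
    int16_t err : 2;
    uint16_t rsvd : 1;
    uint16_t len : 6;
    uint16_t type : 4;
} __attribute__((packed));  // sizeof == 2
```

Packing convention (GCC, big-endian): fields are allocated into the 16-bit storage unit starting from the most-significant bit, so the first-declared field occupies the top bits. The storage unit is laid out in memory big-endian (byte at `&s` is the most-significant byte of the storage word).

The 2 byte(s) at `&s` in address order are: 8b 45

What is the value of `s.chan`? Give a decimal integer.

-4

[0]=0x8b [1]=0x45 (big-endian) → word 0x8b45
chan [13+:3] = (word>>13) & 0x7 = 4  ←
err [11+:2] = (word>>11) & 0x3 = 1
rsvd [10+:1] = (word>>10) & 0x1 = 0
len [4+:6] = (word>>4) & 0x3f = 52
type [0+:4] = (word>>0) & 0xf = 5
chan signed 3b, MSB=1: 4 - 8 = -4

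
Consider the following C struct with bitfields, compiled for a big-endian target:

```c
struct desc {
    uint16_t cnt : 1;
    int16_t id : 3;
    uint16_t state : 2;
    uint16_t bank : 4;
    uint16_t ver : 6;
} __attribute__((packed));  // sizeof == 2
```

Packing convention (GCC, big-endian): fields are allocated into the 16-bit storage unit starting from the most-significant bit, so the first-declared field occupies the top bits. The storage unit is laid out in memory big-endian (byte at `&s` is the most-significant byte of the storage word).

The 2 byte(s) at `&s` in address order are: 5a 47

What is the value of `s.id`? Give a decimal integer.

-3

[0]=0x5a [1]=0x47 (big-endian) → word 0x5a47
cnt:1 @ bit 15 → (0x5a47>>15)&0x1 = 0x0
id:3 @ bit 12 → (0x5a47>>12)&0x7 = 0x5  ←
state:2 @ bit 10 → (0x5a47>>10)&0x3 = 0x2
bank:4 @ bit 6 → (0x5a47>>6)&0xf = 0x9
ver:6 @ bit 0 → (0x5a47>>0)&0x3f = 0x7
id signed 3b, MSB=1: 5 - 8 = -3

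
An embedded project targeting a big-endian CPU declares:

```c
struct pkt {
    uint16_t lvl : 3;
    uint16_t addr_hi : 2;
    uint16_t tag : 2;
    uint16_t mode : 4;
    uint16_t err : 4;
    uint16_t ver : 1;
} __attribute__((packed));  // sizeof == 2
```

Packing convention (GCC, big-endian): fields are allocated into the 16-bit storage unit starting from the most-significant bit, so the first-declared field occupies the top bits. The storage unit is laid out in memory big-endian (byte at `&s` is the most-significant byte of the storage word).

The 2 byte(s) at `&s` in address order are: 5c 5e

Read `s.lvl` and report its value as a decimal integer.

2

[0]=0x5c [1]=0x5e (big-endian) → word 0x5c5e
lvl [13+:3] = (word>>13) & 0x7 = 2  ←
addr_hi [11+:2] = (word>>11) & 0x3 = 3
tag [9+:2] = (word>>9) & 0x3 = 2
mode [5+:4] = (word>>5) & 0xf = 2
err [1+:4] = (word>>1) & 0xf = 15
ver [0+:1] = (word>>0) & 0x1 = 0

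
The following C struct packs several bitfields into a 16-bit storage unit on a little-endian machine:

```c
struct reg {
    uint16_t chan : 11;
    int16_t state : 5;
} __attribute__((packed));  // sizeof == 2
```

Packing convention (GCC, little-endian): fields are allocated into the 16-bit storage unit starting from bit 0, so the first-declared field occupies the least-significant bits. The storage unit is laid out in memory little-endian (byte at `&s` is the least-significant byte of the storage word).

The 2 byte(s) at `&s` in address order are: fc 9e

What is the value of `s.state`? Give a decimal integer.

[0]=0xfc [1]=0x9e (little-endian) → word 0x9efc
chan:11 @ bit 0 → (0x9efc>>0)&0x7ff = 0x6fc
state:5 @ bit 11 → (0x9efc>>11)&0x1f = 0x13  ←
state signed 5b, MSB=1: 19 - 32 = -13

-13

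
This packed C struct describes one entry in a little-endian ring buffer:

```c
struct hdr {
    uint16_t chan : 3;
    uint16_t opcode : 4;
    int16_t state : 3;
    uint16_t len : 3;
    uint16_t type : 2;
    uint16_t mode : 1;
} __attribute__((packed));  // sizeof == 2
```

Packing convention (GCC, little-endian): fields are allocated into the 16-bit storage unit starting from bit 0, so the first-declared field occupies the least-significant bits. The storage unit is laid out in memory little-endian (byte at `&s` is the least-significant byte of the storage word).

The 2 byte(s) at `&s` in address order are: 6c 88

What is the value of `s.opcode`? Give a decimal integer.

[0]=0x6c [1]=0x88 (little-endian) → word 0x886c
chan:3 @ bit 0 → (0x886c>>0)&0x7 = 0x4
opcode:4 @ bit 3 → (0x886c>>3)&0xf = 0xd  ←
state:3 @ bit 7 → (0x886c>>7)&0x7 = 0x0
len:3 @ bit 10 → (0x886c>>10)&0x7 = 0x2
type:2 @ bit 13 → (0x886c>>13)&0x3 = 0x0
mode:1 @ bit 15 → (0x886c>>15)&0x1 = 0x1

13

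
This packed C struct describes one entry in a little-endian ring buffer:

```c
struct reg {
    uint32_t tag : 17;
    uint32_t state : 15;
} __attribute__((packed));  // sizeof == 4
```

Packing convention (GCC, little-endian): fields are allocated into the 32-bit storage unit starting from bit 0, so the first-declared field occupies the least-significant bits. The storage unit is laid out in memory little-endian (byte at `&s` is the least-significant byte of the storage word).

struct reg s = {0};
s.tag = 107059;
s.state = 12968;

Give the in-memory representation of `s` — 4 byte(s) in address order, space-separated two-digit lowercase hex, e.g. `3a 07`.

tag (17b) val=107059 bits=0x1a233 at bit 0: 0x0001a233
state (15b) val=12968 bits=0x32a8 at bit 17: 0x6551a233
word = 0x6551a233 → little-endian bytes:
  [0]=0x33  [1]=0xa2  [2]=0x51  [3]=0x65

33 a2 51 65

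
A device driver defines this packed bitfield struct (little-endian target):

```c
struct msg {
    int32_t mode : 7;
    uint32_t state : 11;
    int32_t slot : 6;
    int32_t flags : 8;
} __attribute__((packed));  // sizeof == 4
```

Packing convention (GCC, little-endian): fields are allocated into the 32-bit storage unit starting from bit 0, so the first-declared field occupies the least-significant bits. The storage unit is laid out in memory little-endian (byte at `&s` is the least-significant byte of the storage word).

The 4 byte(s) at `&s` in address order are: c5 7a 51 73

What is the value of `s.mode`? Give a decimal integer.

-59

[0]=0xc5 [1]=0x7a [2]=0x51 [3]=0x73 (little-endian) → word 0x73517ac5
mode:7 @ bit 0 → (0x73517ac5>>0)&0x7f = 0x45  ←
state:11 @ bit 7 → (0x73517ac5>>7)&0x7ff = 0x2f5
slot:6 @ bit 18 → (0x73517ac5>>18)&0x3f = 0x14
flags:8 @ bit 24 → (0x73517ac5>>24)&0xff = 0x73
mode signed 7b, MSB=1: 69 - 128 = -59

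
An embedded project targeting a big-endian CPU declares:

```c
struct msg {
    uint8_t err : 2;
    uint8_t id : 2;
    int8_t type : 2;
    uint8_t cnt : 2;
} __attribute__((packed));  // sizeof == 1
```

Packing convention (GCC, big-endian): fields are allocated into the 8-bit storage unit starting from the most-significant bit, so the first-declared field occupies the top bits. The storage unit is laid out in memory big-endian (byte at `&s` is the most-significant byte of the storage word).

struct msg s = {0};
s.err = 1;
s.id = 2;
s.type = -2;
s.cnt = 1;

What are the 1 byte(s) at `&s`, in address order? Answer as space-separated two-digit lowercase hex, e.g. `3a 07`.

69

err:2 = 1 → 0x1 << 6 → word 0x40
id:2 = 2 → 0x2 << 4 → word 0x60
type:2 = -2 → 0x2 << 2 → word 0x68
cnt:2 = 1 → 0x1 << 0 → word 0x69
word = 0x69 → big-endian bytes:
  [0]=0x69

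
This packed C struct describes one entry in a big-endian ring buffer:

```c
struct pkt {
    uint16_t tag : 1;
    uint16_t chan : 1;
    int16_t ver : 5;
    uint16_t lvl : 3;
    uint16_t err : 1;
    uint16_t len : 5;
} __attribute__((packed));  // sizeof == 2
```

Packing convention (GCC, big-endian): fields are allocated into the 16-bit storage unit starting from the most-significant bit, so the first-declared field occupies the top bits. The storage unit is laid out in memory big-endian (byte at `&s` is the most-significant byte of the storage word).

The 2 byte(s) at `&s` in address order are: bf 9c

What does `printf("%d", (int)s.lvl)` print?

[0]=0xbf [1]=0x9c (big-endian) → word 0xbf9c
tag [15+:1] = (word>>15) & 0x1 = 1
chan [14+:1] = (word>>14) & 0x1 = 0
ver [9+:5] = (word>>9) & 0x1f = 31
lvl [6+:3] = (word>>6) & 0x7 = 6  ←
err [5+:1] = (word>>5) & 0x1 = 0
len [0+:5] = (word>>0) & 0x1f = 28

6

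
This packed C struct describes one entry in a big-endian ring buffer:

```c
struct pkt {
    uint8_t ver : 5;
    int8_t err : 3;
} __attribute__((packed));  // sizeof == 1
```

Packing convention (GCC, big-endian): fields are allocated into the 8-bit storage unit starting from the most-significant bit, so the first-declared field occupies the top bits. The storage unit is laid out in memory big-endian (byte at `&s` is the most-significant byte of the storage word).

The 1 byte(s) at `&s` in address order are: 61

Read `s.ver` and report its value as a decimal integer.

12

[0]=0x61 (big-endian) → word 0x61
ver [3+:5] = (word>>3) & 0x1f = 12  ←
err [0+:3] = (word>>0) & 0x7 = 1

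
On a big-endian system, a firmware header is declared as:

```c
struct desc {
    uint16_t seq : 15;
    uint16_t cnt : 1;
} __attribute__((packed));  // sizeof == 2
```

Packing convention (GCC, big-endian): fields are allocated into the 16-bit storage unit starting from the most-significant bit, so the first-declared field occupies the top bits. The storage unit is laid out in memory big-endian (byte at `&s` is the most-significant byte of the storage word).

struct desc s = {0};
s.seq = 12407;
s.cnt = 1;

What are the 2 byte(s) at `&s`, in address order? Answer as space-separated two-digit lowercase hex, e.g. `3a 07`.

60 ef

seq (15b) val=12407 bits=0x3077 at bit 1: 0x60ee
cnt (1b) val=1 bits=0x1 at bit 0: 0x60ef
word = 0x60ef → big-endian bytes:
  [0]=0x60  [1]=0xef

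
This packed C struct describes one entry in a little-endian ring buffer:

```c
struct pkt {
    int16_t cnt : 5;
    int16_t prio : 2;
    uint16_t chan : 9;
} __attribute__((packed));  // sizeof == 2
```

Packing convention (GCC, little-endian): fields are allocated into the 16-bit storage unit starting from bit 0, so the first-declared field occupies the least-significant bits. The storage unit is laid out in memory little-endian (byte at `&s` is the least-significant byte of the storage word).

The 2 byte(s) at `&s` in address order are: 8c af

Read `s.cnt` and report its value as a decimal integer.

12

[0]=0x8c [1]=0xaf (little-endian) → word 0xaf8c
cnt [0+:5] = (word>>0) & 0x1f = 12  ←
prio [5+:2] = (word>>5) & 0x3 = 0
chan [7+:9] = (word>>7) & 0x1ff = 351
cnt signed 5b, MSB=0: value = 12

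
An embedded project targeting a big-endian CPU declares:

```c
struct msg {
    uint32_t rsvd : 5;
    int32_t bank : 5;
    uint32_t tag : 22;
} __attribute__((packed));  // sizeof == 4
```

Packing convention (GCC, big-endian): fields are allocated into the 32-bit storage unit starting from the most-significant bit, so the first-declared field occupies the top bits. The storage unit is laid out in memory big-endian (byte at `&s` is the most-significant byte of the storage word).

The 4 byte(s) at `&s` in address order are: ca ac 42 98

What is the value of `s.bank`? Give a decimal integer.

[0]=0xca [1]=0xac [2]=0x42 [3]=0x98 (big-endian) → word 0xcaac4298
rsvd [27+:5] = (word>>27) & 0x1f = 25
bank [22+:5] = (word>>22) & 0x1f = 10  ←
tag [0+:22] = (word>>0) & 0x3fffff = 2900632
bank signed 5b, MSB=0: value = 10

10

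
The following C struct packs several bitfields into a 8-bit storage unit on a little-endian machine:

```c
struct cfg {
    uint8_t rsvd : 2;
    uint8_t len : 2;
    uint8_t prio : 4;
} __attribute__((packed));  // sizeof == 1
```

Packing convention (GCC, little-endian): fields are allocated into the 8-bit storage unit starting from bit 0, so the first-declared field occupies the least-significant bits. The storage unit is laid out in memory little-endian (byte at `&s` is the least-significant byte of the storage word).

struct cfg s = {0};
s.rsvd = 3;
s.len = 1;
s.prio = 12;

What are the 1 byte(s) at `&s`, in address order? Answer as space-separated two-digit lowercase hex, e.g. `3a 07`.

c7

rsvd:2 = 3 → 0x3 << 0 → word 0x03
len:2 = 1 → 0x1 << 2 → word 0x07
prio:4 = 12 → 0xc << 4 → word 0xc7
word = 0xc7 → little-endian bytes:
  [0]=0xc7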